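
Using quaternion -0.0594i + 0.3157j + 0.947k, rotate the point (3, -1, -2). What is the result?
(-2.716, -0.508, -2.523)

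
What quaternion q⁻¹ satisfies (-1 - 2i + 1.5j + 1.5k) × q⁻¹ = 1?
-0.1053 + 0.2105i - 0.1579j - 0.1579k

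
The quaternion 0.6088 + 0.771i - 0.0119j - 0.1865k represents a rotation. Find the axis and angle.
axis = (0.9719, -0.015, -0.2351), θ = 105°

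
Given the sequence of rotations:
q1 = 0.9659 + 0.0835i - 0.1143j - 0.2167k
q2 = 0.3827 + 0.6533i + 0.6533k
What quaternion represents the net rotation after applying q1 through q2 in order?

q2 · q1 = 0.4567 + 0.7377i + 0.1524j + 0.4734k
0.4567 + 0.7377i + 0.1524j + 0.4734k


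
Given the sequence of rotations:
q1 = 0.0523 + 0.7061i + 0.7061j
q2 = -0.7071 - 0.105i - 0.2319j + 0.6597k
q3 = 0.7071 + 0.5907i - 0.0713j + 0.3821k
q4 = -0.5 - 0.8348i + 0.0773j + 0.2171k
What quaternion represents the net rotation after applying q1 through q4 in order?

q2 · q1 = 0.2009 - 0.9706i - 0.0456j + 0.1241k
q3 · q2 · q1 = 0.6647 - 0.5591i - 0.4907j + 0.0684k
q4 · q3 · q2 · q1 = -0.776 - 0.1635i + 0.2325j + 0.563k
-0.776 - 0.1635i + 0.2325j + 0.563k


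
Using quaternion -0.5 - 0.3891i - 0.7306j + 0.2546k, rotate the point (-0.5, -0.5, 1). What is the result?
(0.219, -1.202, 0.085)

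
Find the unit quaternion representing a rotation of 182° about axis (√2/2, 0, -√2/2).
-0.0175 + 0.707i - 0.707k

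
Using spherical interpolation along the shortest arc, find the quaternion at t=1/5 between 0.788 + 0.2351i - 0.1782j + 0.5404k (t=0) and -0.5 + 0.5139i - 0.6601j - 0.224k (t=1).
0.8368 + 0.0735i + 0.0161j + 0.5423k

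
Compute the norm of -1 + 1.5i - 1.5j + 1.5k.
2.784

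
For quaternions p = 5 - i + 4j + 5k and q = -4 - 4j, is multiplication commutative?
No: pq = -4 + 24i - 36j - 16k ≠ -4 - 16i - 36j - 24k = qp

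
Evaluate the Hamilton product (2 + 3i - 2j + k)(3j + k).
5 - 5i + 3j + 11k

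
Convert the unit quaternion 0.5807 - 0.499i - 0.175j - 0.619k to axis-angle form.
axis = (-0.6129, -0.215, -0.7603), θ = 109°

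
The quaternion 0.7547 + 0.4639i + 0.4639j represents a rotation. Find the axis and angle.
axis = (√2/2, √2/2, 0), θ = 82°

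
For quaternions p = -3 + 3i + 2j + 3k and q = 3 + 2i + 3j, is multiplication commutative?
No: pq = -21 - 6i + 3j + 14k ≠ -21 + 12i - 9j + 4k = qp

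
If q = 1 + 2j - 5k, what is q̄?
1 - 2j + 5k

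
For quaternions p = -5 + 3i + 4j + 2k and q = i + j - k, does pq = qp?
No: pq = -5 - 11i + 4k ≠ -5 + i - 10j + 6k = qp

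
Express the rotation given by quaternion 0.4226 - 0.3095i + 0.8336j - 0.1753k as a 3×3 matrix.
[[-0.4512, -0.3678, 0.8131], [-0.6642, 0.747, -0.0307], [-0.596, -0.5538, -0.5814]]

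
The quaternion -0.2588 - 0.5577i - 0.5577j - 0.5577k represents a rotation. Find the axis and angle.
axis = (-√3/3, -√3/3, -√3/3), θ = 7π/6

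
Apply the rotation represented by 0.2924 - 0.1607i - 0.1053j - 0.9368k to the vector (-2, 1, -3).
(1.418, -0.653, -3.401)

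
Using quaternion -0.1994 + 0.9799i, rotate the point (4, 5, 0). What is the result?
(4, -4.602, -1.954)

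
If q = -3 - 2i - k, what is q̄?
-3 + 2i + k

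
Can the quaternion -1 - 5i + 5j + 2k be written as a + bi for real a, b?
No. The quaternion -1 - 5i + 5j + 2k has j-coefficient y = 5 and k-coefficient z = 2, not both zero, so it does not lie in the complex subalgebra spanned by 1 and i.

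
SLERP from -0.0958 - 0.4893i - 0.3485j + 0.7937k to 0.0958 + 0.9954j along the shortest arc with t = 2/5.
-0.1155 - 0.3469i - 0.7415j + 0.5626k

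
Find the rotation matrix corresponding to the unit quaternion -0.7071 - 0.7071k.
[[0, -1, 0], [1, 0, 0], [0, 0, 1]]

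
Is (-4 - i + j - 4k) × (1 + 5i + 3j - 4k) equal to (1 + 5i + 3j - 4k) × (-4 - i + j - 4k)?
No: pq = -18 - 13i - 35j + 4k ≠ -18 - 29i + 13j + 20k = qp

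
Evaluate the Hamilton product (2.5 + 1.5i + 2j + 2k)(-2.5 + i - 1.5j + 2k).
-8.75 + 5.75i - 9.75j - 4.25k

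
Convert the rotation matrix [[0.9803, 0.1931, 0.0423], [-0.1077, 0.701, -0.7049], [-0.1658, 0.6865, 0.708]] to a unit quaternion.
0.9205 + 0.3779i + 0.0565j - 0.0817k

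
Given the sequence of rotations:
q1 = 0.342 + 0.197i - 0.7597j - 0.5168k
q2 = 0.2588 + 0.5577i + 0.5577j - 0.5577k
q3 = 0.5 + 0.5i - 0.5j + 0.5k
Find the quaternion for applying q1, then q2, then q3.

q2 · q1 = 0.1141 - 0.4702i + 0.1725j - 0.858k
q3 · q2 · q1 = 0.8074 + 0.1647i + 0.2231j - 0.5208k
0.8074 + 0.1647i + 0.2231j - 0.5208k


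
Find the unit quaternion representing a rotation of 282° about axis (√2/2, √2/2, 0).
-0.7771 + 0.445i + 0.445j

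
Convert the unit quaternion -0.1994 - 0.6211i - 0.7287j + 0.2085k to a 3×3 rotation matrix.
[[-0.149, 0.9883, 0.0316], [0.822, 0.1415, -0.5516], [-0.5496, -0.0562, -0.8335]]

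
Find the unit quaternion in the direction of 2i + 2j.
0.7071i + 0.7071j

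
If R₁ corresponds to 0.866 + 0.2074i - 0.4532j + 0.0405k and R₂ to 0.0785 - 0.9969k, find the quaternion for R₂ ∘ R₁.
0.1084 - 0.4355i - 0.2423j - 0.8601k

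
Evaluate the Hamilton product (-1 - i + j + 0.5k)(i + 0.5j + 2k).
-0.5 + 0.75i + 2j - 3.5k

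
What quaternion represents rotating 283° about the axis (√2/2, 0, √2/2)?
-0.7826 + 0.4402i + 0.4402k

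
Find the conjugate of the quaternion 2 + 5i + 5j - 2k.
2 - 5i - 5j + 2k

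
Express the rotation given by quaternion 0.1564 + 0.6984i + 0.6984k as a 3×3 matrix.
[[0.0245, -0.2185, 0.9755], [0.2185, -0.9511, -0.2185], [0.9755, 0.2185, 0.0245]]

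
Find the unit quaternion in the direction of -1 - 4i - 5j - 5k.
-0.1222 - 0.4887i - 0.6108j - 0.6108k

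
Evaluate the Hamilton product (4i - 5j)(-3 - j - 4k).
-5 + 8i + 31j - 4k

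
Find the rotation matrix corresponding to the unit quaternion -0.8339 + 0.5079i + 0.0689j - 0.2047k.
[[0.9067, -0.2714, -0.3228], [0.4114, 0.4003, 0.8189], [-0.093, -0.8753, 0.4746]]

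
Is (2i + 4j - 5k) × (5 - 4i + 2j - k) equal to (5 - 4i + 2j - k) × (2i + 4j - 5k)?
No: pq = -5 + 16i + 42j - 5k ≠ -5 + 4i - 2j - 45k = qp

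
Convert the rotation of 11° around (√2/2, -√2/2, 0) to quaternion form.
0.9954 + 0.0678i - 0.0678j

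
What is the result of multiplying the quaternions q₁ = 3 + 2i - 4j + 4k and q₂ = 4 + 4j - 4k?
44 + 8i + 4j + 12k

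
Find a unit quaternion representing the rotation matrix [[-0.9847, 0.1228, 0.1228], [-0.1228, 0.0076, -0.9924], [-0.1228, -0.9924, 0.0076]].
-0.0872 - 0.7044j + 0.7044k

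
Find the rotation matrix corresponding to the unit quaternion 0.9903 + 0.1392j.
[[0.9612, 0, 0.2757], [0, 1, 0], [-0.2757, 0, 0.9612]]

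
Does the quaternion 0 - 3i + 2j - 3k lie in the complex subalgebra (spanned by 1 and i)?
No. The quaternion -3i + 2j - 3k has j-coefficient y = 2 and k-coefficient z = -3, not both zero, so it does not lie in the complex subalgebra spanned by 1 and i.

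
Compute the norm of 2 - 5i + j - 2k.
√34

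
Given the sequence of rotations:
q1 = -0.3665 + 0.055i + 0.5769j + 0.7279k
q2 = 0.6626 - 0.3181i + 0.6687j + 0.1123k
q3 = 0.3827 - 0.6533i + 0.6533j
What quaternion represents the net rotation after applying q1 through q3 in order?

q2 · q1 = -0.6929 + 0.575i + 0.3749j + 0.2209k
q3 · q2 · q1 = -0.1344 + 0.817i - 0.1649j - 0.536k
-0.1344 + 0.817i - 0.1649j - 0.536k


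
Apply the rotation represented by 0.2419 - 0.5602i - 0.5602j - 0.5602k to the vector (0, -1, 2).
(-0.185, 2.053, -0.867)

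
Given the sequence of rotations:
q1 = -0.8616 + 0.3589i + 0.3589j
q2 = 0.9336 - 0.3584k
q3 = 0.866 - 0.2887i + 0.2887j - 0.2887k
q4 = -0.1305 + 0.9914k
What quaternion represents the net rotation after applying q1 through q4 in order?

q2 · q1 = -0.8044 + 0.4637i + 0.2064j + 0.3088k
q3 · q2 · q1 = -0.5332 + 0.7825i - 0.0982j + 0.3062k
q4 · q3 · q2 · q1 = -0.234 - 0.0048i + 0.7886j - 0.5686k
-0.234 - 0.0048i + 0.7886j - 0.5686k


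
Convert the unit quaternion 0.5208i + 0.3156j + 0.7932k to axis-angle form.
axis = (0.5208, 0.3156, 0.7932), θ = π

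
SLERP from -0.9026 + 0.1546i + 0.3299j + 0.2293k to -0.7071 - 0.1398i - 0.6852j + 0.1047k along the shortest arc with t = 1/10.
-0.9384 + 0.128i + 0.2247j + 0.229k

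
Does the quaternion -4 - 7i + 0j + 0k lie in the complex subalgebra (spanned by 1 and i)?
Yes. The quaternion -4 - 7i has j- and k-coefficients y = z = 0, so it lies in the complex subalgebra spanned by 1 and i.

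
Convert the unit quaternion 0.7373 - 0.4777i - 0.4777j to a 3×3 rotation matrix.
[[0.5436, 0.4564, -0.7044], [0.4564, 0.5436, 0.7044], [0.7044, -0.7044, 0.0872]]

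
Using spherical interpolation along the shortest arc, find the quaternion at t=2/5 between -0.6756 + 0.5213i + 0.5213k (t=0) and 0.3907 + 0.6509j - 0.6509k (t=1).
-0.6224 + 0.3438i - 0.2946j + 0.6384k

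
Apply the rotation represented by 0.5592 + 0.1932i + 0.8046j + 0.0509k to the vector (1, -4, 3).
(1.443, -3.715, -3.18)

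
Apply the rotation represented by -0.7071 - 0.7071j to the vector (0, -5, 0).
(0, -5, 0)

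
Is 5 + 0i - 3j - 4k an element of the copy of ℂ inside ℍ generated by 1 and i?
No. The quaternion 5 - 3j - 4k has j-coefficient y = -3 and k-coefficient z = -4, not both zero, so it does not lie in the complex subalgebra spanned by 1 and i.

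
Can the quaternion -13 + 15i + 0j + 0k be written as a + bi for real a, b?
Yes. The quaternion -13 + 15i has j- and k-coefficients y = z = 0, so it lies in the complex subalgebra spanned by 1 and i.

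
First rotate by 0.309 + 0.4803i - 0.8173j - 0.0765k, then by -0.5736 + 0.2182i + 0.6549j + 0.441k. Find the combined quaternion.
0.2869 + 0.1023i + 0.8997j - 0.3127k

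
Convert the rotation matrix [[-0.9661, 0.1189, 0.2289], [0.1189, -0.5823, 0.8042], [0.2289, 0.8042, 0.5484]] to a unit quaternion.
0.1301i + 0.457j + 0.8799k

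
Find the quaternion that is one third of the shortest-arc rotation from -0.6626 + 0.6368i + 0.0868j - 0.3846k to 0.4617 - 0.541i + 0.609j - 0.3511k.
-0.6816 + 0.694i - 0.1791j - 0.1475k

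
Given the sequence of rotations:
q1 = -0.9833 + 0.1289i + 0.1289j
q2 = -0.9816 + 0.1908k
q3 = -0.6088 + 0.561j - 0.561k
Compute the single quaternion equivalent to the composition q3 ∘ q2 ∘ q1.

q2 · q1 = 0.9652 - 0.1511i - 0.1019j - 0.1876k
q3 · q2 · q1 = -0.6357 - 0.0704i + 0.6883j - 0.3425k
-0.6357 - 0.0704i + 0.6883j - 0.3425k


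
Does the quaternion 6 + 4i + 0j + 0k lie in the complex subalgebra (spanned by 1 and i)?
Yes. The quaternion 6 + 4i has j- and k-coefficients y = z = 0, so it lies in the complex subalgebra spanned by 1 and i.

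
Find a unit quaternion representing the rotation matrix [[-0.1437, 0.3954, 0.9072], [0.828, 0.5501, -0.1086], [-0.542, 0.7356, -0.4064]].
0.5 + 0.4221i + 0.7246j + 0.2163k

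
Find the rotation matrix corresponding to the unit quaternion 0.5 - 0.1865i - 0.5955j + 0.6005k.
[[-0.4304, -0.3784, -0.8195], [0.8226, 0.2092, -0.5287], [0.3715, -0.9017, 0.2212]]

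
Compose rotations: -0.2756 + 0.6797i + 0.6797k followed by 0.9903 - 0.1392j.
-0.2729 + 0.5785i + 0.0384j + 0.7677k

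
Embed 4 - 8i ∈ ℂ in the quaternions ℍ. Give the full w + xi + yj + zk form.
4 - 8i + 0j + 0k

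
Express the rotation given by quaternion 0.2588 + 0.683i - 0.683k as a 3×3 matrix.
[[0.067, 0.3535, -0.933], [-0.3535, -0.866, -0.3535], [-0.933, 0.3535, 0.067]]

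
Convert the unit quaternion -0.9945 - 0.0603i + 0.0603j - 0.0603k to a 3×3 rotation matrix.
[[0.9855, -0.1272, -0.1127], [0.1127, 0.9855, -0.1272], [0.1272, 0.1127, 0.9855]]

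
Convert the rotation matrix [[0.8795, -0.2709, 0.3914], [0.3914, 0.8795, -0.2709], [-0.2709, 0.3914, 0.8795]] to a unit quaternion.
0.9537 + 0.1736i + 0.1736j + 0.1736k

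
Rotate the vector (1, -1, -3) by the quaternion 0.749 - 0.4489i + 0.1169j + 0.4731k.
(2.088, -1.895, -1.747)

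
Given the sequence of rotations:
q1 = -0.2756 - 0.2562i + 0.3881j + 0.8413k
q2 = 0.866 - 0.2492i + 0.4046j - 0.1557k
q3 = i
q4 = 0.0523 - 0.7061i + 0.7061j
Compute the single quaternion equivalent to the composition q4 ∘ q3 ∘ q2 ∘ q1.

q2 · q1 = -0.3285 + 0.2476i + 0.4741j + 0.7784k
q3 · q2 · q1 = -0.2476 - 0.3285i - 0.7784j + 0.4741k
q4 · q3 · q2 · q1 = 0.3047 + 0.4924i + 0.1192j + 0.8064k
0.3047 + 0.4924i + 0.1192j + 0.8064k


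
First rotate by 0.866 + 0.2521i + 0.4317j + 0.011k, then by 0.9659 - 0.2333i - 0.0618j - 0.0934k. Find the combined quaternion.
0.923 + 0.0811i + 0.3425j - 0.1554k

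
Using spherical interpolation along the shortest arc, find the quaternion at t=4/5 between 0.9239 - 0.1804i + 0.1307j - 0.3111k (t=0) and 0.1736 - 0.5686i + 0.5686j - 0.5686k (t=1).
0.3691 - 0.5298i + 0.518j - 0.561k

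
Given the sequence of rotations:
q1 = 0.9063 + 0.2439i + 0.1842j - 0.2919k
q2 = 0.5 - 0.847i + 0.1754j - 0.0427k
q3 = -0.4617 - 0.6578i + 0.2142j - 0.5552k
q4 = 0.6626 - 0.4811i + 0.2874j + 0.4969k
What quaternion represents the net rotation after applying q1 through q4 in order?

q2 · q1 = 0.615 - 0.689i - 0.0066j - 0.3834k
q3 · q2 · q1 = -0.9486 - 0.1722i + 0.2651j - 0.0125k
q4 · q3 · q2 · q1 = -0.7814 + 0.207i - 0.1886j - 0.5577k
-0.7814 + 0.207i - 0.1886j - 0.5577k


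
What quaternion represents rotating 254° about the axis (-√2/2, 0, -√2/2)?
-0.6018 - 0.5647i - 0.5647k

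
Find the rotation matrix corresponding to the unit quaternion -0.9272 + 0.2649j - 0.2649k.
[[0.7193, -0.4912, -0.4912], [0.4912, 0.8597, -0.1403], [0.4912, -0.1403, 0.8597]]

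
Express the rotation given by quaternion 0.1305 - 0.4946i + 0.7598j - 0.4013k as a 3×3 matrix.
[[-0.4767, -0.6469, 0.5953], [-0.8563, 0.1887, -0.4807], [0.1987, -0.7389, -0.6439]]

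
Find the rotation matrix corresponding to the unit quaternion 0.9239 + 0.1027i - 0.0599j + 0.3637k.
[[0.7283, -0.6843, -0.036], [0.6597, 0.7144, -0.2333], [0.1854, 0.1462, 0.9717]]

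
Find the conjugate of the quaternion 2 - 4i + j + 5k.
2 + 4i - j - 5k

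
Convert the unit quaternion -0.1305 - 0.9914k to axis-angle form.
axis = (0, 0, -1), θ = 195°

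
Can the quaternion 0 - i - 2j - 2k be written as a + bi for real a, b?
No. The quaternion -i - 2j - 2k has j-coefficient y = -2 and k-coefficient z = -2, not both zero, so it does not lie in the complex subalgebra spanned by 1 and i.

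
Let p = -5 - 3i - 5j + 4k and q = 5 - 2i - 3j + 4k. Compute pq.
-62 - 13i - 6j - k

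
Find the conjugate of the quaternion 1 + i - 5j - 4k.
1 - i + 5j + 4k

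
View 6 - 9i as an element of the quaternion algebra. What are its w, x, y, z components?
6 - 9i + 0j + 0k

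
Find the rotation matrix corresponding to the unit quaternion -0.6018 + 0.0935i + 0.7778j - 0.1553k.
[[-0.2582, -0.0415, -0.9652], [0.3324, 0.9343, -0.129], [0.9071, -0.3541, -0.2274]]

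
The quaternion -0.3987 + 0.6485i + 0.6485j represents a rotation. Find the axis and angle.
axis = (√2/2, √2/2, 0), θ = 227°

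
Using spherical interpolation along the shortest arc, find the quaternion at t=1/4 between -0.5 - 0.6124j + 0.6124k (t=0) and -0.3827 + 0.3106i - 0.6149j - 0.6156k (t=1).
-0.5695 + 0.1069i - 0.7478j + 0.3242k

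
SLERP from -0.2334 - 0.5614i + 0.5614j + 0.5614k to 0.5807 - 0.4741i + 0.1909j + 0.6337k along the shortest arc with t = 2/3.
0.3324 - 0.558i + 0.3525j + 0.6738k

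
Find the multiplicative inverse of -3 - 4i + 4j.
-0.0732 + 0.0976i - 0.0976j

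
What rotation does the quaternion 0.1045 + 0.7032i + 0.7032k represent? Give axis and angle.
axis = (√2/2, 0, √2/2), θ = 168°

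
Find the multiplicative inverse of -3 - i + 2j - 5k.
-0.0769 + 0.0256i - 0.0513j + 0.1282k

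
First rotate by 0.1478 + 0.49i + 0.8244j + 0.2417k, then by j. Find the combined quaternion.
-0.8244 + 0.2417i + 0.1478j - 0.49k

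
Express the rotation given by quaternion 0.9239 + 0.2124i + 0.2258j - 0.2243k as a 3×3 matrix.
[[0.7974, 0.5104, 0.322], [-0.3185, 0.8092, -0.4938], [-0.5125, 0.2912, 0.8078]]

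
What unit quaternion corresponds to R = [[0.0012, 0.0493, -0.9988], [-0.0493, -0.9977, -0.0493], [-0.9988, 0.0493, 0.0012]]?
-0.0349 - 0.7067i + 0.7067k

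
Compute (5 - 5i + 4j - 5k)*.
5 + 5i - 4j + 5k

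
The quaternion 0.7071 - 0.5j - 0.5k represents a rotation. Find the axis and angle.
axis = (0, -√2/2, -√2/2), θ = π/2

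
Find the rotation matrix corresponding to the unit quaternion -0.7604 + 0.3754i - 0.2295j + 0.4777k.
[[0.4383, 0.5542, 0.7077], [-0.8988, 0.2618, 0.3516], [0.0096, -0.7902, 0.6128]]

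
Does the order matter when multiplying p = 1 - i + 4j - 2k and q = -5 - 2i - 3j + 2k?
Yes: pq = 9 + 5i - 17j + 23k ≠ 9 + i - 29j + k = qp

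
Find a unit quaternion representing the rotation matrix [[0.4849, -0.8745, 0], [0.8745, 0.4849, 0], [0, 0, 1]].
0.8617 + 0.5075k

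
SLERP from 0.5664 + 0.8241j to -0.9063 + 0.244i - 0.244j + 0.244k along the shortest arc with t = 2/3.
0.8466 - 0.1723i + 0.4731j - 0.1723k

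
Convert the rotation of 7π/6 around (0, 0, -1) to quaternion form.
-0.2588 - 0.9659k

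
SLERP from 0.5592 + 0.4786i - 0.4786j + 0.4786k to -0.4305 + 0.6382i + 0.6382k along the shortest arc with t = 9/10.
-0.3355 + 0.6647i - 0.0612j + 0.6647k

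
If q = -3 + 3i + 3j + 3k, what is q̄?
-3 - 3i - 3j - 3k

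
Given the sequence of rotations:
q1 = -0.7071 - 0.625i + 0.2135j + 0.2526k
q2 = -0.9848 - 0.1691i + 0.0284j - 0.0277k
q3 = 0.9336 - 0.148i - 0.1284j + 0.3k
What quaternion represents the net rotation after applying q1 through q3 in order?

q2 · q1 = 0.5916 + 0.7482i - 0.1703j - 0.2475k
q3 · q2 · q1 = 0.7154 + 0.6938i - 0.0471j + 0.0677k
0.7154 + 0.6938i - 0.0471j + 0.0677k


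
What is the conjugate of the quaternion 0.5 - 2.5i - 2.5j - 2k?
0.5 + 2.5i + 2.5j + 2k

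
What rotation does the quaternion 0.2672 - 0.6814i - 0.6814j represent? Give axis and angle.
axis = (-√2/2, -√2/2, 0), θ = 149°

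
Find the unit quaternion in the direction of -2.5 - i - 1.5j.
-0.8111 - 0.3244i - 0.4867j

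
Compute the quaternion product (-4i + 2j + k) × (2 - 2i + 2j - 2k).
-10 - 14i - 6j - 2k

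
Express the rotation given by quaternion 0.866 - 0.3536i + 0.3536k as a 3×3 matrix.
[[0.7499, -0.6124, -0.2501], [0.6124, 0.4999, 0.6124], [-0.2501, -0.6124, 0.7499]]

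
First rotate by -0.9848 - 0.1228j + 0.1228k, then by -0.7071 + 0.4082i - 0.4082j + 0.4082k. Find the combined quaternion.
0.5961 - 0.402i + 0.4387j - 0.539k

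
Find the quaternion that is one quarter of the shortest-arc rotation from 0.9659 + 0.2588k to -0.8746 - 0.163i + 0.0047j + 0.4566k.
0.996 + 0.0447i - 0.0013j + 0.0776k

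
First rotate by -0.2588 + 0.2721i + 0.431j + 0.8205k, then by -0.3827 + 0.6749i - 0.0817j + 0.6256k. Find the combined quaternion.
-0.5627 - 0.6155i - 0.5273j - 0.1628k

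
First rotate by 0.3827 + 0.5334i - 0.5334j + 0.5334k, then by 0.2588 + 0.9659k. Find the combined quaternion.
-0.4162 + 0.6533i + 0.3772j + 0.5077k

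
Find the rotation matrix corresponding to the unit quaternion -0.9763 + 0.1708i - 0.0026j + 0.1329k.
[[0.9647, 0.2586, 0.0505], [-0.2604, 0.9063, 0.3328], [0.0403, -0.3342, 0.9416]]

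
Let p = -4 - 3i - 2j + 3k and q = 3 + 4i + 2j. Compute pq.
4 - 31i - 2j + 11k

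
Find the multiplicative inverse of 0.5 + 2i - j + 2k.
0.0541 - 0.2162i + 0.1081j - 0.2162k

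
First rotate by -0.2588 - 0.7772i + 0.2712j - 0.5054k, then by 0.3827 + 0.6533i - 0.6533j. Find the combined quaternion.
0.5859 - 0.1363i + 0.603j - 0.524k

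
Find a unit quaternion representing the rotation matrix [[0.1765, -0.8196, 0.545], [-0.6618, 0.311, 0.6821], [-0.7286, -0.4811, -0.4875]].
0.5 - 0.5816i + 0.6368j + 0.0789k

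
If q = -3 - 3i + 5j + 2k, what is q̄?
-3 + 3i - 5j - 2k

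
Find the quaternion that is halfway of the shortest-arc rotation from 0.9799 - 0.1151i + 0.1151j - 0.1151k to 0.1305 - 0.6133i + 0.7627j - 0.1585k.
0.6875 - 0.451i + 0.5434j - 0.1694k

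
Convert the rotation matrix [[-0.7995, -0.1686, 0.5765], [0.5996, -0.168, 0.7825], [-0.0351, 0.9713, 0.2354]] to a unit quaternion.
0.2588 + 0.1824i + 0.5908j + 0.7421k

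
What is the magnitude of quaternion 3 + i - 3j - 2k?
√23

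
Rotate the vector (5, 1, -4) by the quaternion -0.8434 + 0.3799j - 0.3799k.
(4.036, 5.07, 0.07)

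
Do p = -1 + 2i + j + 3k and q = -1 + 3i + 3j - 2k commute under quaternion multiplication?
No: pq = -2 - 16i + 9j + 2k ≠ -2 + 6i - 17j - 4k = qp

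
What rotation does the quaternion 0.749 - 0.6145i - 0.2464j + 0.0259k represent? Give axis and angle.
axis = (-0.9275, -0.3719, 0.0391), θ = 83°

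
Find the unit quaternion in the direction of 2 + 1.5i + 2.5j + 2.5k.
0.4619 + 0.3464i + 0.5774j + 0.5774k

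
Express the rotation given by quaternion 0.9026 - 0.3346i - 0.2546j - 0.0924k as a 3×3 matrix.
[[0.8533, 0.3372, -0.3978], [0.0036, 0.759, 0.6511], [0.5214, -0.557, 0.6464]]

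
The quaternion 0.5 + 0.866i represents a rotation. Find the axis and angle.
axis = (1, 0, 0), θ = 2π/3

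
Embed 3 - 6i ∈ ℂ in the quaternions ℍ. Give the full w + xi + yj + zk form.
3 - 6i + 0j + 0k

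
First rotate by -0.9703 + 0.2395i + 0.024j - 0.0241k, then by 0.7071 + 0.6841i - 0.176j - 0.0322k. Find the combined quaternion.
-0.8465 - 0.4894i + 0.1965j + 0.0728k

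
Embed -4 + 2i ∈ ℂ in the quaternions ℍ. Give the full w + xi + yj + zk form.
-4 + 2i + 0j + 0k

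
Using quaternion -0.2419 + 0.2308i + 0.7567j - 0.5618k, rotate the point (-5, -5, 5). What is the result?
(0.368, -8.109, 3.017)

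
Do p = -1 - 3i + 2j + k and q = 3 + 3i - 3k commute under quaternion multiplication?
No: pq = 9 - 18i ≠ 9 - 6i + 12j + 12k = qp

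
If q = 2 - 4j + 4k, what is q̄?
2 + 4j - 4k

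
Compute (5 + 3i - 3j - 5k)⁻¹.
0.0735 - 0.0441i + 0.0441j + 0.0735k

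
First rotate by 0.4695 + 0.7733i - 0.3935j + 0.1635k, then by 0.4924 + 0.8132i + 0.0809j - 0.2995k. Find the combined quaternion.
-0.3169 + 0.6579i - 0.5203j - 0.4427k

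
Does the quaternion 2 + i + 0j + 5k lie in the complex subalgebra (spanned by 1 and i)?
No. The quaternion 2 + i + 5k has j-coefficient y = 0 and k-coefficient z = 5, not both zero, so it does not lie in the complex subalgebra spanned by 1 and i.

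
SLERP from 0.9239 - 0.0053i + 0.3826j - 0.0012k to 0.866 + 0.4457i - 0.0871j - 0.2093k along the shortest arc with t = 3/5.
0.9445 + 0.2798i + 0.109j - 0.133k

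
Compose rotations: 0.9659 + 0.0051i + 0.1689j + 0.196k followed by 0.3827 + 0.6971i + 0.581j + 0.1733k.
0.234 + 0.7599i + 0.4901j + 0.3572k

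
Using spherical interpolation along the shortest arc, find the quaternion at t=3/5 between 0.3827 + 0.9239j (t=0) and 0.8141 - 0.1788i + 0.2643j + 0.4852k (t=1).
0.7201 - 0.1195i + 0.6018j + 0.3242k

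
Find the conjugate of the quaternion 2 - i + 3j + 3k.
2 + i - 3j - 3k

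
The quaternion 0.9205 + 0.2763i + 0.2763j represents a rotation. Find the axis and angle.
axis = (√2/2, √2/2, 0), θ = 46°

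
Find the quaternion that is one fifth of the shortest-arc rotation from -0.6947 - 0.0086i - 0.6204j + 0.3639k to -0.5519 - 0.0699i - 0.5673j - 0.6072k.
-0.7263 - 0.024i - 0.6664j + 0.1666k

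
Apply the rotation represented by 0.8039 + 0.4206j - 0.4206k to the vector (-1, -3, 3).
(-0.292, -2.324, 3.676)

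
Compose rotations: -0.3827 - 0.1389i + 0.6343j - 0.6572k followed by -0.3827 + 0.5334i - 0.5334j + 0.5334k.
0.9094 - 0.1388i + 0.2378j + 0.3116k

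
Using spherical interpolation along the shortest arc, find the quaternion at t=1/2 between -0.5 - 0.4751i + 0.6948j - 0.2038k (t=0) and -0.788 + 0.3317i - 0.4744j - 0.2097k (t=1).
0.1987 - 0.5566i + 0.8066j + 0.0041k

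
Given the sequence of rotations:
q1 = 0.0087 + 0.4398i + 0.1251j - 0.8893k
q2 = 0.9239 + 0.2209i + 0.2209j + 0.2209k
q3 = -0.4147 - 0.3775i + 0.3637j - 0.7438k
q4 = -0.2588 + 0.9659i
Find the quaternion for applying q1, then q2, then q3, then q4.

q2 · q1 = 0.0797 + 0.1842i + 0.4111j - 0.8892k
q3 · q2 · q1 = -0.7744 - 0.1241i - 0.6142j + 0.0873k
q4 · q3 · q2 · q1 = 0.3203 - 0.7159i + 0.0746j - 0.6158k
0.3203 - 0.7159i + 0.0746j - 0.6158k


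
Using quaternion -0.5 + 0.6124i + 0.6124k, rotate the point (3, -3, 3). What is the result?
(1.163, 1.5, 4.837)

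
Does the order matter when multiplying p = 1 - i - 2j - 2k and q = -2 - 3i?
Yes: pq = -5 - i + 10j - 2k ≠ -5 - i - 2j + 10k = qp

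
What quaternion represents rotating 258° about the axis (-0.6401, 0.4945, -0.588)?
-0.6293 - 0.4975i + 0.3843j - 0.457k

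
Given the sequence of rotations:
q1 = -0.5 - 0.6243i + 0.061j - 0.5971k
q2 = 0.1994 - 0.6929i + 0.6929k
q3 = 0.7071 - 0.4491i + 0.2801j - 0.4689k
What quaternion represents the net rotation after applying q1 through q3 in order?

q2 · q1 = -0.1185 + 0.1797i - 0.8341j - 0.5078k
q3 · q2 · q1 = -0.0076 - 0.3531i - 0.9353j + 0.0208k
-0.0076 - 0.3531i - 0.9353j + 0.0208k


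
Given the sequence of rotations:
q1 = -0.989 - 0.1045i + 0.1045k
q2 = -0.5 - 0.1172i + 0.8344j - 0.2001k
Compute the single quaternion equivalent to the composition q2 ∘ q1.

q2 · q1 = 0.5032 + 0.2554i - 0.7921j + 0.2328k
0.5032 + 0.2554i - 0.7921j + 0.2328k


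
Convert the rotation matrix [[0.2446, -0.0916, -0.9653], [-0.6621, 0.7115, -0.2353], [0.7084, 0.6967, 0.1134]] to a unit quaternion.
0.7193 + 0.3239i - 0.5817j - 0.1983k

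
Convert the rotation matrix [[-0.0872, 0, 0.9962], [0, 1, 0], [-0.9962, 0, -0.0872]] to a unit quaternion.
0.6756 + 0.7373j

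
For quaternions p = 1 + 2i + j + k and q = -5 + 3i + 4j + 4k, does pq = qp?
No: pq = -19 - 7i - 6j + 4k ≠ -19 - 7i + 4j - 6k = qp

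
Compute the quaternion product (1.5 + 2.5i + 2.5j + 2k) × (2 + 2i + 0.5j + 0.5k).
-4.25 + 8.25i + 8.5j + k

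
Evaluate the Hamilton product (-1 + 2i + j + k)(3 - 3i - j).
4 + 10i + j + 4k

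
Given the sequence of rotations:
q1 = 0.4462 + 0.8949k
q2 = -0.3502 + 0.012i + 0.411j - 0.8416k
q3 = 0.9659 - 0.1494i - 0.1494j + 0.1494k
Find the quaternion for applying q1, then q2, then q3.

q2 · q1 = 0.5969 + 0.3732i + 0.1726j - 0.6889k
q3 · q2 · q1 = 0.761 + 0.3484i + 0.0304j - 0.5463k
0.761 + 0.3484i + 0.0304j - 0.5463k


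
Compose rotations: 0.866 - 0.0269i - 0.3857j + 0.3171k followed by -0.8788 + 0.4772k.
-0.9124 + 0.2077i + 0.3261j + 0.1346k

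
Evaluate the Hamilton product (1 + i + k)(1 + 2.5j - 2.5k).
3.5 - 1.5i + 5j + k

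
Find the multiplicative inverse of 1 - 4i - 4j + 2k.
0.027 + 0.1081i + 0.1081j - 0.0541k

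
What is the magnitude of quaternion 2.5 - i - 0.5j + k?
2.915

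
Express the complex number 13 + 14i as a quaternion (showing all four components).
13 + 14i + 0j + 0k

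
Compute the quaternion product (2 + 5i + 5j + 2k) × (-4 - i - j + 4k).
-6 - 44j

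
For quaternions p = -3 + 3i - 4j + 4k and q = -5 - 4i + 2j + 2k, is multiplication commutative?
No: pq = 27 - 19i - 8j - 36k ≠ 27 + 13i + 36j - 16k = qp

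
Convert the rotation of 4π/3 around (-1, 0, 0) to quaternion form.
-0.5 - 0.866i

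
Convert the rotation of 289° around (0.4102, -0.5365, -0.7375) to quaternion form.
-0.8141 + 0.2382i - 0.3115j - 0.4283k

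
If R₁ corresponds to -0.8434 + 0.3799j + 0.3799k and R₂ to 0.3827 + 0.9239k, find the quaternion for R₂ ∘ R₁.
-0.6738 - 0.351i + 0.1454j - 0.6338k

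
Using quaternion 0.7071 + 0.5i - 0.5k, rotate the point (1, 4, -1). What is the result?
(3.828, 0, 1.828)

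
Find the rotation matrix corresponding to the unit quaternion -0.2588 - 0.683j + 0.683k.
[[-0.866, 0.3535, 0.3535], [-0.3535, 0.067, -0.933], [-0.3535, -0.933, 0.067]]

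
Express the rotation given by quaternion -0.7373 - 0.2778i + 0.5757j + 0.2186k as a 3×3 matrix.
[[0.2416, 0.0025, -0.9704], [-0.6422, 0.7501, -0.1579], [0.7275, 0.6613, 0.1828]]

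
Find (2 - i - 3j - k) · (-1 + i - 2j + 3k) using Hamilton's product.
-4 - 8i + j + 12k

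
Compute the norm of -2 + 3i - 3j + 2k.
√26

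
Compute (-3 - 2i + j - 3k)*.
-3 + 2i - j + 3k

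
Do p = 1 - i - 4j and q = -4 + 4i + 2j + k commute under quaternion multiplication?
No: pq = 8 + 4i + 19j + 15k ≠ 8 + 12i + 17j - 13k = qp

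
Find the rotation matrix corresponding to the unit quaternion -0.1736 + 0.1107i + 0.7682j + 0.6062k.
[[-0.9152, 0.3806, -0.1325], [-0.0404, 0.2405, 0.9698], [0.4009, 0.8929, -0.2048]]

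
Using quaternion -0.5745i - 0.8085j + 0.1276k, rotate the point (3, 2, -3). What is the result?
(1.278, 4.021, 2.05)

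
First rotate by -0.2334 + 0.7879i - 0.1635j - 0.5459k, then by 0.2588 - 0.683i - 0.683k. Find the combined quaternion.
0.1049 + 0.2517i - 0.9533j + 0.1298k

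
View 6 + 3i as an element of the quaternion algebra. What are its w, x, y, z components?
6 + 3i + 0j + 0k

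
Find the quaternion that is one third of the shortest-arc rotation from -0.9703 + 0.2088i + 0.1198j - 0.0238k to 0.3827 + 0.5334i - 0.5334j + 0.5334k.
-0.9139 - 0.0635i + 0.3182j - 0.2438k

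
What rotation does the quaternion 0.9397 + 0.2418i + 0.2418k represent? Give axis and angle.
axis = (√2/2, 0, √2/2), θ = 40°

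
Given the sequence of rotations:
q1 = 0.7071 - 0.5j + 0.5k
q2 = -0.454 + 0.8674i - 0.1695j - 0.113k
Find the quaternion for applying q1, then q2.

q2 · q1 = -0.3493 + 0.4721i - 0.3266j - 0.7406k
-0.3493 + 0.4721i - 0.3266j - 0.7406k


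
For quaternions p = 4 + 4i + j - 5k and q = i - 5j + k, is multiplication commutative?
No: pq = 6 - 20i - 29j - 17k ≠ 6 + 28i - 11j + 25k = qp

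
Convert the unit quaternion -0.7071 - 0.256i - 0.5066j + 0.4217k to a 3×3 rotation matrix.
[[0.1311, 0.8557, 0.5005], [-0.337, 0.5133, -0.7893], [-0.9323, -0.0652, 0.3556]]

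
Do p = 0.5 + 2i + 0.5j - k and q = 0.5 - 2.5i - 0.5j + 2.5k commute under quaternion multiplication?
No: pq = 8 + 0.5i - 2.5j + k ≠ 8 - i + 2.5j + 0.5k = qp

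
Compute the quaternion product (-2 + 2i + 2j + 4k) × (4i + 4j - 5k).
4 - 34i + 18j + 10k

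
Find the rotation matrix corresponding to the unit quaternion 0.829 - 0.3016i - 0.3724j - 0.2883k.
[[0.5564, 0.7026, -0.4435], [-0.2534, 0.6518, 0.7148], [0.7913, -0.2853, 0.5407]]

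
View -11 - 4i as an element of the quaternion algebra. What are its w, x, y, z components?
-11 - 4i + 0j + 0k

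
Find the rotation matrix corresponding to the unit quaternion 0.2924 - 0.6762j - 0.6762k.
[[-0.829, 0.3954, -0.3954], [-0.3954, 0.0855, 0.9145], [0.3954, 0.9145, 0.0855]]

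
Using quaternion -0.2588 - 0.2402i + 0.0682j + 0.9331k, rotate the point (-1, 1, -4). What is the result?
(3.135, -0.353, -2.837)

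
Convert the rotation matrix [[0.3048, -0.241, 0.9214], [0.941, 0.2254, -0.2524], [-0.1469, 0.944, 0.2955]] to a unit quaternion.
0.6756 + 0.4427i + 0.3953j + 0.4374k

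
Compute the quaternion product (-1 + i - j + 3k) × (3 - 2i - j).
-2 + 8i - 8j + 6k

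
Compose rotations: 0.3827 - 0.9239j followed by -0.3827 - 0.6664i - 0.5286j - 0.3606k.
-0.6348 - 0.5882i + 0.1513j + 0.4777k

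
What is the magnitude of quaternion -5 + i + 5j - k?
√52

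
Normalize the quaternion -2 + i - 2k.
-0.6667 + 0.3333i - 0.6667k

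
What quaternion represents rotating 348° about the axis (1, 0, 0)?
-0.9945 + 0.1045i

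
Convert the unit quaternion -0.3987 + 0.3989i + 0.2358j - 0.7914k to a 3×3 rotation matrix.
[[-0.3638, -0.4429, -0.8194], [0.8192, -0.5709, -0.0551], [-0.4434, -0.6913, 0.5706]]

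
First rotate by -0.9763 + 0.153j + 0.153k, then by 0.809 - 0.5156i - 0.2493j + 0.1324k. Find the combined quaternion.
-0.7719 + 0.445i + 0.4461j - 0.0844k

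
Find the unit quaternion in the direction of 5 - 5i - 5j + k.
0.5735 - 0.5735i - 0.5735j + 0.1147k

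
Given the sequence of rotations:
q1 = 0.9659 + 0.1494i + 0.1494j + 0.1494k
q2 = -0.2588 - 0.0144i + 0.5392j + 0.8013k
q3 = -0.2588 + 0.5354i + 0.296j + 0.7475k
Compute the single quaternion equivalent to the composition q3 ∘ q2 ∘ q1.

q2 · q1 = -0.4481 - 0.0917i + 0.604j + 0.6526k
q3 · q2 · q1 = -0.5015 - 0.4745i - 0.7069j - 0.1533k
-0.5015 - 0.4745i - 0.7069j - 0.1533k


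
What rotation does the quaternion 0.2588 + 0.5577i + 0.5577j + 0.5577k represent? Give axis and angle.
axis = (√3/3, √3/3, √3/3), θ = 5π/6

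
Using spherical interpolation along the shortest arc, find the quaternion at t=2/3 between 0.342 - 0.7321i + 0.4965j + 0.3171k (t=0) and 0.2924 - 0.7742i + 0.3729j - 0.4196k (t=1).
0.3309 - 0.8129i + 0.444j - 0.1803k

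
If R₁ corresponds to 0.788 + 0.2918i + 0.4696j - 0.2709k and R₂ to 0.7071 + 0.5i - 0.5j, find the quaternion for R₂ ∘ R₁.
0.6461 + 0.7358i + 0.0735j + 0.1891k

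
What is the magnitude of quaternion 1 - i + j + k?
2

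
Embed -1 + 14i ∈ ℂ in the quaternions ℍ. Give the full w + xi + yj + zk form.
-1 + 14i + 0j + 0k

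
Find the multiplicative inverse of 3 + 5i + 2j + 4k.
0.0556 - 0.0926i - 0.037j - 0.0741k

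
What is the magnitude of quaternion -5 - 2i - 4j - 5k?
√70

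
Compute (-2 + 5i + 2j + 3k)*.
-2 - 5i - 2j - 3k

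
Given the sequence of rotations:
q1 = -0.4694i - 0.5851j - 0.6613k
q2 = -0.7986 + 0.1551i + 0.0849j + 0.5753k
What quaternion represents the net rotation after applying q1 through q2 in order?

q2 · q1 = 0.5029 + 0.6553i + 0.2998j + 0.4772k
0.5029 + 0.6553i + 0.2998j + 0.4772k


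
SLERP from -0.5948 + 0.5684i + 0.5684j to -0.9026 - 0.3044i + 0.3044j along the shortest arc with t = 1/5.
-0.7208 + 0.4129i + 0.5568j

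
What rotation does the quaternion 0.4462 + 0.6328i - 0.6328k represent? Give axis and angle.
axis = (√2/2, 0, -√2/2), θ = 127°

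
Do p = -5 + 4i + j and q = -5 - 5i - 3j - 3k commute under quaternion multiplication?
No: pq = 48 + 2i + 22j + 8k ≠ 48 + 8i - 2j + 22k = qp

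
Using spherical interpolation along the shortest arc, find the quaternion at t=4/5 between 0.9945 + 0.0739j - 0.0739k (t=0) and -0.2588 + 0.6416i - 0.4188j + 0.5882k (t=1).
0.486 - 0.5671i + 0.3893j - 0.539k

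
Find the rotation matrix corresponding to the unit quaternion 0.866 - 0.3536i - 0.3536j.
[[0.7499, 0.2501, -0.6124], [0.2501, 0.7499, 0.6124], [0.6124, -0.6124, 0.4999]]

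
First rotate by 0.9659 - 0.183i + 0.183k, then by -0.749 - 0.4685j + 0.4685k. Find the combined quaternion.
-0.8092 + 0.0513i - 0.5383j + 0.2297k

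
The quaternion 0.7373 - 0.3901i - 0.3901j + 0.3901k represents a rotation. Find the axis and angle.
axis = (-√3/3, -√3/3, √3/3), θ = 85°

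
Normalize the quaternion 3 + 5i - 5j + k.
0.3873 + 0.6455i - 0.6455j + 0.1291k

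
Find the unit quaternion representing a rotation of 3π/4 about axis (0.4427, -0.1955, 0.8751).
0.3827 + 0.409i - 0.1806j + 0.8085k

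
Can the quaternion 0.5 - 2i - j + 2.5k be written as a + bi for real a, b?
No. The quaternion 0.5 - 2i - j + 2.5k has j-coefficient y = -1 and k-coefficient z = 2.5, not both zero, so it does not lie in the complex subalgebra spanned by 1 and i.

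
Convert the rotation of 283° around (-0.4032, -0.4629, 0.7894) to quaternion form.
-0.7826 - 0.251i - 0.2882j + 0.4914k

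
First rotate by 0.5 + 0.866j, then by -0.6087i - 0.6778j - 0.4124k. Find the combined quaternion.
0.587 + 0.0528i - 0.3389j - 0.7333k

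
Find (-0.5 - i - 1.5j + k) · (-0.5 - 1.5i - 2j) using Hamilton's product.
-4.25 + 3.25i + 0.25j - 0.75k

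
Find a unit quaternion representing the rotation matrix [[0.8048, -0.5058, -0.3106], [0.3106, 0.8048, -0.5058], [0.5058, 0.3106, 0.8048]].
0.9239 + 0.2209i - 0.2209j + 0.2209k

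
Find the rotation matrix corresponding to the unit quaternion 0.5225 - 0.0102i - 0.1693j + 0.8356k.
[[-0.4538, -0.8697, -0.194], [0.8767, -0.3967, -0.2723], [0.1599, -0.2936, 0.9425]]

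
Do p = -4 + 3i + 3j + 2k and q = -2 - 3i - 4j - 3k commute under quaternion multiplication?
No: pq = 35 + 5i + 13j + 5k ≠ 35 + 7i + 7j + 11k = qp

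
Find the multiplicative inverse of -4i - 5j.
0.0976i + 0.122j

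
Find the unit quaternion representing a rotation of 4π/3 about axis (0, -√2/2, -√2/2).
-0.5 - 0.6124j - 0.6124k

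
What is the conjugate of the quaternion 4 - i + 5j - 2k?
4 + i - 5j + 2k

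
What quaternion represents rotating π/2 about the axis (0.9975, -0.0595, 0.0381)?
0.7071 + 0.7053i - 0.0421j + 0.0269k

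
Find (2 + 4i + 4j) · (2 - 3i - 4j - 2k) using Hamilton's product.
32 - 6i + 8j - 8k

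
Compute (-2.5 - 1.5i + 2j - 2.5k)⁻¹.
-0.1333 + 0.08i - 0.1067j + 0.1333k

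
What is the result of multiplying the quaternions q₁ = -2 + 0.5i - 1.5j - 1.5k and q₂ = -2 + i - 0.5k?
2.75 - 2.25i + 1.75j + 5.5k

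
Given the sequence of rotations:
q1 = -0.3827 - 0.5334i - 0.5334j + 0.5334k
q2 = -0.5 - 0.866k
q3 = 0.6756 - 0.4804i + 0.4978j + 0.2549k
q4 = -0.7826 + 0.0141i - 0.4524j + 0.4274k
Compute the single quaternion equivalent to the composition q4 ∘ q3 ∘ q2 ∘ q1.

q2 · q1 = 0.6533 - 0.1952i + 0.7286j + 0.0647k
q3 · q2 · q1 = -0.0316 - 0.5992i + 0.7988j - 0.0426k
q4 · q3 · q2 · q1 = 0.4128 + 0.1464i - 0.8663j - 0.24k
0.4128 + 0.1464i - 0.8663j - 0.24k


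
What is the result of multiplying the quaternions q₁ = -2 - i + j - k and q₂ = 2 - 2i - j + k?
-4 + 2i + 7j - k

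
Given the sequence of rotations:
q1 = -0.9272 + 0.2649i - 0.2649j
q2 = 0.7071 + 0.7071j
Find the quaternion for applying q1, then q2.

q2 · q1 = -0.4683 + 0.1873i - 0.8429j - 0.1873k
-0.4683 + 0.1873i - 0.8429j - 0.1873k


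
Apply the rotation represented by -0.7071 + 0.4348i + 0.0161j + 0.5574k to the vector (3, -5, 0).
(-2.877, -2.325, 4.507)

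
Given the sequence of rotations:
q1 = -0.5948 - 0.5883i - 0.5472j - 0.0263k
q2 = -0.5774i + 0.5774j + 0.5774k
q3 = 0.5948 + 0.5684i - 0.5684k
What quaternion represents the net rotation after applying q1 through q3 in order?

q2 · q1 = -0.0085 + 0.6442i - 0.6983j + 0.3122k
q3 · q2 · q1 = -0.1938 - 0.0186i - 0.959j - 0.2064k
-0.1938 - 0.0186i - 0.959j - 0.2064k


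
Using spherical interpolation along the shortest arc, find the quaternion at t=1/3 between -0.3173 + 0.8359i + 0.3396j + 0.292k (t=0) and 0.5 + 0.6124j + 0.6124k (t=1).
-0.0321 + 0.6692i + 0.5437j + 0.5056k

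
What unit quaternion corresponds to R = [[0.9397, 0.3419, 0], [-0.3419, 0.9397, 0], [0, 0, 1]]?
0.9848 - 0.1736k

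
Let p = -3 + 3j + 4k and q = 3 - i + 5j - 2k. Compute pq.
-16 - 23i - 10j + 21k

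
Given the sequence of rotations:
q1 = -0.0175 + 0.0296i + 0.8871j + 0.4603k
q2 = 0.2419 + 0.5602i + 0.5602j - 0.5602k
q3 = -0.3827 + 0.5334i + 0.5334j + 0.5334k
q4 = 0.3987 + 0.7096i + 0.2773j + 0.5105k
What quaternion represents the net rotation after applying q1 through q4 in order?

q2 · q1 = -0.2599 + 0.7522i - 0.0697j + 0.6015k
q3 · q2 · q1 = -0.5854 - 0.0685i - 0.0316j - 0.8072k
q4 · q3 · q2 · q1 = 0.236 - 0.6504i + 0.3629j - 0.6241k
0.236 - 0.6504i + 0.3629j - 0.6241k


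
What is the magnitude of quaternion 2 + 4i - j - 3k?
√30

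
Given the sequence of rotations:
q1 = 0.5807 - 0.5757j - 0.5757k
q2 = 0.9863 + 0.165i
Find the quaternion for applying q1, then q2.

q2 · q1 = 0.5727 + 0.0958i - 0.4728j - 0.6628k
0.5727 + 0.0958i - 0.4728j - 0.6628k
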